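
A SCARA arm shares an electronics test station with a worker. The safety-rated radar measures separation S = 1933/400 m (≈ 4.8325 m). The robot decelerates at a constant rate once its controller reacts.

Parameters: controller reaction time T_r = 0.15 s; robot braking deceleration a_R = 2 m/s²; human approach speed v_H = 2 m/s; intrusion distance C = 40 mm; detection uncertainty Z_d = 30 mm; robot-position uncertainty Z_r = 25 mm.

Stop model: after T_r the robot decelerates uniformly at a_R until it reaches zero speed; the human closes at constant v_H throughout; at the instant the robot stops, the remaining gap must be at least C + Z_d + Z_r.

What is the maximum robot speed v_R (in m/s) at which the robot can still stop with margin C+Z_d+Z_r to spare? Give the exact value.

v_R_max = 5/2 m/s = 2.5000 m/s

quadratic (1/4)·v² + (23/20)·v + (-71/16) = 0
  disc = (23/20)² − 4·(1/4)·(-71/16) = 144/25 ; √disc = 12/5
  v_R = (−(23/20) + 12/5) / (2·(1/4)) = 5/2 m/s
check:
stop time T_s = (5/2)/2 = 1.2500 s
robot in T_r: 2.5000·0.1500 = 0.3750 m
robot under decel: 2.5000²/(2·2.0000) = 1.5625 m
human closes 2.0000·1.4000 = 2.8000 m
C+Z_d+Z_r = 0.0400+0.0300+0.0250 = 0.0950 m
sum ≈ 0.3750+1.5625+2.8000+0.0950 ≈ 4.8325 m = S ✓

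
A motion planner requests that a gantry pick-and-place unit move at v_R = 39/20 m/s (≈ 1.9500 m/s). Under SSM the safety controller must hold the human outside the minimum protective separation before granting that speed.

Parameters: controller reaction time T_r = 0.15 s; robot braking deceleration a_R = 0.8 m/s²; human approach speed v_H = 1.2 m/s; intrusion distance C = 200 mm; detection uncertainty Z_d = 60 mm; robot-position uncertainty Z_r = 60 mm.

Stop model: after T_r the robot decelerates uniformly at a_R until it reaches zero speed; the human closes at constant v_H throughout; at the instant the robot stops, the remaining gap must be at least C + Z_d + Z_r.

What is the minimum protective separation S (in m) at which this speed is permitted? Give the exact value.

T_s = v_R/a_R = (39/20)/(4/5) = 2.4375 s
reaction-phase robot travel = 1.9500·0.1500 = 0.2925 m
braking distance = 1.9500²/(2·0.8000) = 2.3766 m
person approaches 1.2000·(0.1500+2.4375) = 3.1050 m
margins: 0.2000+0.0600+0.0600 = 0.3200 m
S_min ≈ 0.2925+2.3766+3.1050+0.3200  ⇒  S_min = 19501/3200 m

S_min = 19501/3200 m = 6.0941 m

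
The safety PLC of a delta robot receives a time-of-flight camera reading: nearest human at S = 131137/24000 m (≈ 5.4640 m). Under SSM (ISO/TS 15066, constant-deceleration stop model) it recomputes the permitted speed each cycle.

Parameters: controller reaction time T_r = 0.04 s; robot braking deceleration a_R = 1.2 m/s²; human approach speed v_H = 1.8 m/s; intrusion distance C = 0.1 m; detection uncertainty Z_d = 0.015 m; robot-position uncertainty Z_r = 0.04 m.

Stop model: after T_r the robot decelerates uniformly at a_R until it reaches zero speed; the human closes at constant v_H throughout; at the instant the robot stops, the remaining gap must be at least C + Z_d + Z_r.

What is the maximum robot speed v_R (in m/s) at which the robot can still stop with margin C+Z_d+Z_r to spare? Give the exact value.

quadratic (5/12)·v² + (77/50)·v + (-125689/24000) = 0
  disc = (77/50)² − 4·(5/12)·(-125689/24000) = 3996001/360000 ; √disc = 1999/600
  v_R = (−(77/50) + 1999/600) / (2·(5/12)) = 43/20 m/s
check:
T_s = v_R/a_R = (43/20)/(6/5) = 1.7917 s
reaction-phase robot travel = 2.1500·0.0400 = 0.0860 m
braking distance = 2.1500²/(2·1.2000) = 1.9260 m
human closes 1.8000·1.8317 = 3.2970 m
residual clearance needed = 0.1000+0.0150+0.0400 = 0.1550 m
sum ≈ 0.0860+1.9260+3.2970+0.1550 ≈ 5.4640 m = S ✓

v_R_max = 43/20 m/s = 2.1500 m/s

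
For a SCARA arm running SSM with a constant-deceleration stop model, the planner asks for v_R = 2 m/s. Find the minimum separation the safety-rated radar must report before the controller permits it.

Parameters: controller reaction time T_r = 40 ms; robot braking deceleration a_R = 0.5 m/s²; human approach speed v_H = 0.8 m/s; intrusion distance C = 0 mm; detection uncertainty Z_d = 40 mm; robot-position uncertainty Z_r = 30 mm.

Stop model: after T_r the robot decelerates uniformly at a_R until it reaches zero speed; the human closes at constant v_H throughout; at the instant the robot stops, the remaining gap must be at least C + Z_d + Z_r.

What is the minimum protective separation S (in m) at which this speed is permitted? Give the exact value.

S_min = 3691/500 m = 7.3820 m

T_s = v_R/a_R = 2/(1/2) = 4.0000 s
robot in T_r: 2.0000·0.0400 = 0.0800 m
robot under decel: 2.0000²/(2·0.5000) = 4.0000 m
person approaches 0.8000·(0.0400+4.0000) = 3.2320 m
C+Z_d+Z_r = 0.0000+0.0400+0.0300 = 0.0700 m
S_min ≈ 0.0800+4.0000+3.2320+0.0700  ⇒  S_min = 3691/500 m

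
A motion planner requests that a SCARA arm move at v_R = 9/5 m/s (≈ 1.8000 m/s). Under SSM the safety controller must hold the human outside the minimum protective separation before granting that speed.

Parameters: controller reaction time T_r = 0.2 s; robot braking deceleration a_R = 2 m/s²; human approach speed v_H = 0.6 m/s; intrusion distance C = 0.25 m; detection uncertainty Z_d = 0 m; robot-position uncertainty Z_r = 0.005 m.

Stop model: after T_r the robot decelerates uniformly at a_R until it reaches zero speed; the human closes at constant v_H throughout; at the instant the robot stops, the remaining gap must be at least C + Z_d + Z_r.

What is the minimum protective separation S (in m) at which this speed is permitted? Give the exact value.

S_min = 417/200 m = 2.0850 m

T_s = v_R/a_R = (9/5)/2 = 0.9000 s
robot in T_r: 1.8000·0.2000 = 0.3600 m
braking distance = 1.8000²/(2·2.0000) = 0.8100 m
person approaches 0.6000·(0.2000+0.9000) = 0.6600 m
margins: 0.2500+0.0000+0.0050 = 0.2550 m
S_min ≈ 0.3600+0.8100+0.6600+0.2550  ⇒  S_min = 417/200 m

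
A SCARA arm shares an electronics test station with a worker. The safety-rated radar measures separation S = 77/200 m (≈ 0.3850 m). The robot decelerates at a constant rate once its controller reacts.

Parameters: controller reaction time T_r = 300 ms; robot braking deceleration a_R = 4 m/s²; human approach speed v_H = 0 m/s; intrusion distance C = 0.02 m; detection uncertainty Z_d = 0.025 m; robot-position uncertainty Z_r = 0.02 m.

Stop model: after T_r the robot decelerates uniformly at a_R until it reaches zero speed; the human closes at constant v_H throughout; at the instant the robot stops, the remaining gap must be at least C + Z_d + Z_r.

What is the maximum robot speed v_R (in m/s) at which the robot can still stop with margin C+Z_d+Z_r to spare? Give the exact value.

collect terms ⇒ (1/8)·v_R² + (3/10)·v_R + (-8/25) = 0
  disc = (3/10)² − 4·(1/8)·(-8/25) = 1/4 ; √disc = 1/2
  v_R = (−(3/10) + 1/2) / (2·(1/8)) = 4/5 m/s
check:
braking lasts T_s = (4/5)/4 = 0.2000 s
robot in T_r: 0.8000·0.3000 = 0.2400 m
robot covers 0.8000·0.2000 − ½·4.0000·0.2000² = 0.0800 m while stopping
person approaches 0.0000·(0.3000+0.2000) = 0.0000 m
C+Z_d+Z_r = 0.0200+0.0250+0.0200 = 0.0650 m
sum ≈ 0.2400+0.0800+0.0000+0.0650 ≈ 0.3850 m = S ✓

v_R_max = 4/5 m/s = 0.8000 m/s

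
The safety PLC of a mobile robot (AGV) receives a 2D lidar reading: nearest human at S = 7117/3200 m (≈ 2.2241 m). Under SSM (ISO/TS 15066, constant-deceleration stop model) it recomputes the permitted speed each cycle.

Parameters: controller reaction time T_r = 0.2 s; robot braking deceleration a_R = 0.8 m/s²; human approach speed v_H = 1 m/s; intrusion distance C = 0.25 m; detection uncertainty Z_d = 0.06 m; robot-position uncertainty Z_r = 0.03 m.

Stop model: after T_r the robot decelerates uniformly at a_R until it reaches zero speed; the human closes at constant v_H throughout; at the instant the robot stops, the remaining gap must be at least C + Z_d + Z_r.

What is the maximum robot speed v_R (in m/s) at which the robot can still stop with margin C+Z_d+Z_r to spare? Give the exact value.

v_R_max = 17/20 m/s = 0.8500 m/s

quadratic (5/8)·v² + (29/20)·v + (-5389/3200) = 0
  disc = (29/20)² − 4·(5/8)·(-5389/3200) = 40401/6400 ; √disc = 201/80
  v_R = (−(29/20) + 201/80) / (2·(5/8)) = 17/20 m/s
check:
braking lasts T_s = (17/20)/(4/5) = 1.0625 s
robot in T_r: 0.8500·0.2000 = 0.1700 m
robot under decel: 0.8500²/(2·0.8000) = 0.4516 m
person approaches 1.0000·(0.2000+1.0625) = 1.2625 m
margins: 0.2500+0.0600+0.0300 = 0.3400 m
sum ≈ 0.1700+0.4516+1.2625+0.3400 ≈ 2.2241 m = S ✓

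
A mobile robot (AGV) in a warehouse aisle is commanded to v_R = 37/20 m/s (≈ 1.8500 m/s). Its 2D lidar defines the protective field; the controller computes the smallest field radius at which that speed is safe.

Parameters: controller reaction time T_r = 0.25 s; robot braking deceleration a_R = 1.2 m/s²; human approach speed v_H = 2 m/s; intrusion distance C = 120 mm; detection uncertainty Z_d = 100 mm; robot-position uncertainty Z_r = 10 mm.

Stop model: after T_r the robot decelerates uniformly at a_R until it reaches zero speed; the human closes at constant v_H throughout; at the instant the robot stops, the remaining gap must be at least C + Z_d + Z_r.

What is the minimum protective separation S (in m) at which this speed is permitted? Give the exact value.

S_min = 9123/1600 m = 5.7019 m

braking lasts T_s = (37/20)/(6/5) = 1.5417 s
robot covers v_R·T_r = 1.8500·0.2500 = 0.4625 m before braking
braking distance = 1.8500²/(2·1.2000) = 1.4260 m
person approaches 2.0000·(0.2500+1.5417) = 3.5833 m
residual clearance needed = 0.1200+0.1000+0.0100 = 0.2300 m
S_min ≈ 0.4625+1.4260+3.5833+0.2300  ⇒  S_min = 9123/1600 m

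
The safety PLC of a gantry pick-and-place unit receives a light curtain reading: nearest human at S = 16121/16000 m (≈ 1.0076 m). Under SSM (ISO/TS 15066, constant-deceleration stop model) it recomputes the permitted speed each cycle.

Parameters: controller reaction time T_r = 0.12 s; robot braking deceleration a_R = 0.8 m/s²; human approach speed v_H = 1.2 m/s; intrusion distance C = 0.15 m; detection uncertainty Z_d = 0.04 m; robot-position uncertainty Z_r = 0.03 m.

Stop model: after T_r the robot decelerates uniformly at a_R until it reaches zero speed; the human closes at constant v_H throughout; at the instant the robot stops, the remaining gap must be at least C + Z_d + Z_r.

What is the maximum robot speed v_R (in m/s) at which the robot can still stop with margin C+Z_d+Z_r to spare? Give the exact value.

quadratic (5/8)·v² + (81/50)·v + (-10297/16000) = 0
  disc = (81/50)² − 4·(5/8)·(-10297/16000) = 677329/160000 ; √disc = 823/400
  v_R = (−(81/50) + 823/400) / (2·(5/8)) = 7/20 m/s
check:
T_s = v_R/a_R = (7/20)/(4/5) = 0.4375 s
reaction-phase robot travel = 0.3500·0.1200 = 0.0420 m
robot covers 0.3500·0.4375 − ½·0.8000·0.4375² = 0.0766 m while stopping
person approaches 1.2000·(0.1200+0.4375) = 0.6690 m
margins: 0.1500+0.0400+0.0300 = 0.2200 m
sum ≈ 0.0420+0.0766+0.6690+0.2200 ≈ 1.0076 m = S ✓

v_R_max = 7/20 m/s = 0.3500 m/s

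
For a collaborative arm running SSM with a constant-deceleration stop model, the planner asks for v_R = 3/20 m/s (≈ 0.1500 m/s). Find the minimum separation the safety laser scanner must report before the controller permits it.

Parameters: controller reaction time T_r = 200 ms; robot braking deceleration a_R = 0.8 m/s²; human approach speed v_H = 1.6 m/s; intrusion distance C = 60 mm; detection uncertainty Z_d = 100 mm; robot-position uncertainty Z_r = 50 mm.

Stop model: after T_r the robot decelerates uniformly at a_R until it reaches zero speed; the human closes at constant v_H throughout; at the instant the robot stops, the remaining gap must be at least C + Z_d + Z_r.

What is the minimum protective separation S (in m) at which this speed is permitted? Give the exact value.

braking lasts T_s = (3/20)/(4/5) = 0.1875 s
reaction-phase robot travel = 0.1500·0.2000 = 0.0300 m
braking distance = 0.1500²/(2·0.8000) = 0.0141 m
person approaches 1.6000·(0.2000+0.1875) = 0.6200 m
margins: 0.0600+0.1000+0.0500 = 0.2100 m
S_min ≈ 0.0300+0.0141+0.6200+0.2100  ⇒  S_min = 2797/3200 m

S_min = 2797/3200 m = 0.8741 m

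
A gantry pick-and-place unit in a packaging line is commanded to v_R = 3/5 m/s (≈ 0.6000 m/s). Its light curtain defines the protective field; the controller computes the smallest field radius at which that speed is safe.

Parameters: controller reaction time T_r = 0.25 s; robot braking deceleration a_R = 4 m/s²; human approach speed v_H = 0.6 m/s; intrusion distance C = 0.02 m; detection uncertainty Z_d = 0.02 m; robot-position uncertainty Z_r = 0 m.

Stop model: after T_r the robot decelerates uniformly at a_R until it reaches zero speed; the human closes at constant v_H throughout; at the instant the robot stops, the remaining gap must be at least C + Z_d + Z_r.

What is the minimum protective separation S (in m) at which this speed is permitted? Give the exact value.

S_min = 19/40 m = 0.4750 m

T_s = v_R/a_R = (3/5)/4 = 0.1500 s
robot covers v_R·T_r = 0.6000·0.2500 = 0.1500 m before braking
braking distance = 0.6000²/(2·4.0000) = 0.0450 m
human closes 0.6000·0.4000 = 0.2400 m
margins: 0.0200+0.0200+0.0000 = 0.0400 m
S_min ≈ 0.1500+0.0450+0.2400+0.0400  ⇒  S_min = 19/40 m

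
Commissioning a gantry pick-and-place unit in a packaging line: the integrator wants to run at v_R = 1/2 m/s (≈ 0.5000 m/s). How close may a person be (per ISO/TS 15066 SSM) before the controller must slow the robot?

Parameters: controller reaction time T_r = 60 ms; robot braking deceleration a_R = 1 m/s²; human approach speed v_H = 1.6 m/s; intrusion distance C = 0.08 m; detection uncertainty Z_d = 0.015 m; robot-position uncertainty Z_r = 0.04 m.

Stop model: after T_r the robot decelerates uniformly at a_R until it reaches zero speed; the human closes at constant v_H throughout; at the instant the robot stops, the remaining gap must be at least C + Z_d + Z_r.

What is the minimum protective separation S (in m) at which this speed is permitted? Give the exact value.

S_min = 593/500 m = 1.1860 m

braking lasts T_s = (1/2)/1 = 0.5000 s
reaction-phase robot travel = 0.5000·0.0600 = 0.0300 m
robot under decel: 0.5000²/(2·1.0000) = 0.1250 m
person approaches 1.6000·(0.0600+0.5000) = 0.8960 m
residual clearance needed = 0.0800+0.0150+0.0400 = 0.1350 m
S_min ≈ 0.0300+0.1250+0.8960+0.1350  ⇒  S_min = 593/500 m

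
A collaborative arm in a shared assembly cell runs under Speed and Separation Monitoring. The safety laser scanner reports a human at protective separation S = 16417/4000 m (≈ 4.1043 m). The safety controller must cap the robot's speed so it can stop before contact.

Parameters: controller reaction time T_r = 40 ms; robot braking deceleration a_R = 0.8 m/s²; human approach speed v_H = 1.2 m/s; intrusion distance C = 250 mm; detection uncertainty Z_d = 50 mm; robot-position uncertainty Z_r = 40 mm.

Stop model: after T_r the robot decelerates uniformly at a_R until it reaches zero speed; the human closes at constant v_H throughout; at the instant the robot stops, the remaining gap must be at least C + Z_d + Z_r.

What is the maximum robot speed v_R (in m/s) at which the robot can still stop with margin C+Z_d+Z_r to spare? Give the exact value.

v_R_max = 3/2 m/s = 1.5000 m/s

at the boundary: (5/8)·v² + (77/50)·v + (-2973/800) = 0
  disc = (77/50)² − 4·(5/8)·(-2973/800) = 466489/40000 ; √disc = 683/200
  v_R = (−(77/50) + 683/200) / (2·(5/8)) = 3/2 m/s
check:
stop time T_s = (3/2)/(4/5) = 1.8750 s
reaction-phase robot travel = 1.5000·0.0400 = 0.0600 m
braking distance = 1.5000²/(2·0.8000) = 1.4062 m
human over T_r+T_s: 1.2000·(0.0400+1.8750) = 2.2980 m
residual clearance needed = 0.2500+0.0500+0.0400 = 0.3400 m
sum ≈ 0.0600+1.4062+2.2980+0.3400 ≈ 4.1043 m = S ✓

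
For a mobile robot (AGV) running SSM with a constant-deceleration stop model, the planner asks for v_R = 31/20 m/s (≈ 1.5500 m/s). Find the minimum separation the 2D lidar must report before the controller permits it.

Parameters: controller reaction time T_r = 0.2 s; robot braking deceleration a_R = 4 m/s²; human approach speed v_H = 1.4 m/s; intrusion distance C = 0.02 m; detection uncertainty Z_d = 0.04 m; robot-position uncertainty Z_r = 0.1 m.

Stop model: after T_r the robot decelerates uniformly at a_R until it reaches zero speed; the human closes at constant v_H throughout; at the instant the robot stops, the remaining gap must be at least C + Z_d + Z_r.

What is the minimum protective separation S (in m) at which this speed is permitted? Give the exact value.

braking lasts T_s = (31/20)/4 = 0.3875 s
robot covers v_R·T_r = 1.5500·0.2000 = 0.3100 m before braking
robot covers 1.5500·0.3875 − ½·4.0000·0.3875² = 0.3003 m while stopping
human over T_r+T_s: 1.4000·(0.2000+0.3875) = 0.8225 m
residual clearance needed = 0.0200+0.0400+0.1000 = 0.1600 m
S_min ≈ 0.3100+0.3003+0.8225+0.1600  ⇒  S_min = 5097/3200 m

S_min = 5097/3200 m = 1.5928 m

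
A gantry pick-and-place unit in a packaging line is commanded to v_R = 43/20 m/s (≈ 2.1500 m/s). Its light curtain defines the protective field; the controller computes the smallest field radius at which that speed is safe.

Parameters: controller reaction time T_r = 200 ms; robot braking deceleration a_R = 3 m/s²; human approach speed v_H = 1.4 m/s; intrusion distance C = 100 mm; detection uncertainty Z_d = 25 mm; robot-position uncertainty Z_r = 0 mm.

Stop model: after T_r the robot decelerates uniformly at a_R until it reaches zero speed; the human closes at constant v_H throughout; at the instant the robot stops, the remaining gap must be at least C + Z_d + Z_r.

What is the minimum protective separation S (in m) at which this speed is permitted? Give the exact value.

stop time T_s = (43/20)/3 = 0.7167 s
robot in T_r: 2.1500·0.2000 = 0.4300 m
robot covers 2.1500·0.7167 − ½·3.0000·0.7167² = 0.7704 m while stopping
human over T_r+T_s: 1.4000·(0.2000+0.7167) = 1.2833 m
C+Z_d+Z_r = 0.1000+0.0250+0.0000 = 0.1250 m
S_min ≈ 0.4300+0.7704+1.2833+0.1250  ⇒  S_min = 2087/800 m

S_min = 2087/800 m = 2.6088 m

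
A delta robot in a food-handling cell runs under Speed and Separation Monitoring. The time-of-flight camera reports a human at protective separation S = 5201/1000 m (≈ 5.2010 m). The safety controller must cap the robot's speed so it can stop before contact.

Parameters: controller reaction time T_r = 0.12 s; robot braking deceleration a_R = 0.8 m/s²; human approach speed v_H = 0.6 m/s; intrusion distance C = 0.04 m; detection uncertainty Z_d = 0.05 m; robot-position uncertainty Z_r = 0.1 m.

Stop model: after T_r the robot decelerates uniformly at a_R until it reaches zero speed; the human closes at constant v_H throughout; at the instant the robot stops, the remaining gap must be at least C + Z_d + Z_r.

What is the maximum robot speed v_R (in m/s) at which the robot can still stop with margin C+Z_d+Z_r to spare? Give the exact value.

v_R_max = 11/5 m/s = 2.2000 m/s

quadratic (5/8)·v² + (87/100)·v + (-4939/1000) = 0
  disc = (87/100)² − 4·(5/8)·(-4939/1000) = 32761/2500 ; √disc = 181/50
  v_R = (−(87/100) + 181/50) / (2·(5/8)) = 11/5 m/s
check:
stop time T_s = (11/5)/(4/5) = 2.7500 s
robot in T_r: 2.2000·0.1200 = 0.2640 m
braking distance = 2.2000²/(2·0.8000) = 3.0250 m
human over T_r+T_s: 0.6000·(0.1200+2.7500) = 1.7220 m
C+Z_d+Z_r = 0.0400+0.0500+0.1000 = 0.1900 m
sum ≈ 0.2640+3.0250+1.7220+0.1900 ≈ 5.2010 m = S ✓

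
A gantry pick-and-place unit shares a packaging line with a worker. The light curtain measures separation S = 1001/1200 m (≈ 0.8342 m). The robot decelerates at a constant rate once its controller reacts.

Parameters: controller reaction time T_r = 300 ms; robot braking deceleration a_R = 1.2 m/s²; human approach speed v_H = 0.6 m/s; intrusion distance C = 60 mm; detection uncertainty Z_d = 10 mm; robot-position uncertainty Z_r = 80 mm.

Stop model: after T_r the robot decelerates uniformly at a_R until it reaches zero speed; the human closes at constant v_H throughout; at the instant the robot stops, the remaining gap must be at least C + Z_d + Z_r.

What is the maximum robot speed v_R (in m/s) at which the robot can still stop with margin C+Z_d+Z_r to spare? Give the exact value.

v_R_max = 1/2 m/s = 0.5000 m/s

collect terms ⇒ (5/12)·v_R² + (4/5)·v_R + (-121/240) = 0
  disc = (4/5)² − 4·(5/12)·(-121/240) = 5329/3600 ; √disc = 73/60
  v_R = (−(4/5) + 73/60) / (2·(5/12)) = 1/2 m/s
check:
braking lasts T_s = (1/2)/(6/5) = 0.4167 s
robot in T_r: 0.5000·0.3000 = 0.1500 m
robot covers 0.5000·0.4167 − ½·1.2000·0.4167² = 0.1042 m while stopping
human over T_r+T_s: 0.6000·(0.3000+0.4167) = 0.4300 m
margins: 0.0600+0.0100+0.0800 = 0.1500 m
sum ≈ 0.1500+0.1042+0.4300+0.1500 ≈ 0.8342 m = S ✓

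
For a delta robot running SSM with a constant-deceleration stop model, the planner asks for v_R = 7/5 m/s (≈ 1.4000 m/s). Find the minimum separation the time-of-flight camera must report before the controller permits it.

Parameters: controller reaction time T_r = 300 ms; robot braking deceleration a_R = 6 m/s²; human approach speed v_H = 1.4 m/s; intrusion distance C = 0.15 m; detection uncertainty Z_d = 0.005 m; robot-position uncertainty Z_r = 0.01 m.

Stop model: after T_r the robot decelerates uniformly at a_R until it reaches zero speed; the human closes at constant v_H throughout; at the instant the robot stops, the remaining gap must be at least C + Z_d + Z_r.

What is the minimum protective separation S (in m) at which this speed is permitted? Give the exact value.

T_s = v_R/a_R = (7/5)/6 = 0.2333 s
reaction-phase robot travel = 1.4000·0.3000 = 0.4200 m
robot under decel: 1.4000²/(2·6.0000) = 0.1633 m
person approaches 1.4000·(0.3000+0.2333) = 0.7467 m
margins: 0.1500+0.0050+0.0100 = 0.1650 m
S_min ≈ 0.4200+0.1633+0.7467+0.1650  ⇒  S_min = 299/200 m

S_min = 299/200 m = 1.4950 m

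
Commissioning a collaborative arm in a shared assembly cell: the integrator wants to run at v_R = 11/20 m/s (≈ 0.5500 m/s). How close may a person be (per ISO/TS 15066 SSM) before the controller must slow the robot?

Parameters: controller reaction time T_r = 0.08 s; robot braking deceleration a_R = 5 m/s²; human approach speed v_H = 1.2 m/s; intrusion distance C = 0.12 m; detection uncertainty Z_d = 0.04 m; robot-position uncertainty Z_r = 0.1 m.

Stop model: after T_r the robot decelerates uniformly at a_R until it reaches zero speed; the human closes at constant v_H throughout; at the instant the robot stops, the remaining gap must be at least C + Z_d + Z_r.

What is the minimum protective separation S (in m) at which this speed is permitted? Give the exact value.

S_min = 2249/4000 m = 0.5623 m

T_s = v_R/a_R = (11/20)/5 = 0.1100 s
robot in T_r: 0.5500·0.0800 = 0.0440 m
braking distance = 0.5500²/(2·5.0000) = 0.0302 m
human over T_r+T_s: 1.2000·(0.0800+0.1100) = 0.2280 m
margins: 0.1200+0.0400+0.1000 = 0.2600 m
S_min ≈ 0.0440+0.0302+0.2280+0.2600  ⇒  S_min = 2249/4000 m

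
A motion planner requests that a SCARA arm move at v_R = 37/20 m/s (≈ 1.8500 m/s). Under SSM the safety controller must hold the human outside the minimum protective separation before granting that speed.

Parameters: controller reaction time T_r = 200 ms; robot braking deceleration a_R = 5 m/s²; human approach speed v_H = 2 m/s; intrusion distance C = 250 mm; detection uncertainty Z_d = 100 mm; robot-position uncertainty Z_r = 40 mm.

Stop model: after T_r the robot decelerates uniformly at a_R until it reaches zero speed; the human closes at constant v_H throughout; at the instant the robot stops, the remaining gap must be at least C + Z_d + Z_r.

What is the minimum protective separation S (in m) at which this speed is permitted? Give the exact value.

stop time T_s = (37/20)/5 = 0.3700 s
robot covers v_R·T_r = 1.8500·0.2000 = 0.3700 m before braking
robot under decel: 1.8500²/(2·5.0000) = 0.3422 m
human closes 2.0000·0.5700 = 1.1400 m
C+Z_d+Z_r = 0.2500+0.1000+0.0400 = 0.3900 m
S_min ≈ 0.3700+0.3422+1.1400+0.3900  ⇒  S_min = 8969/4000 m

S_min = 8969/4000 m = 2.2422 m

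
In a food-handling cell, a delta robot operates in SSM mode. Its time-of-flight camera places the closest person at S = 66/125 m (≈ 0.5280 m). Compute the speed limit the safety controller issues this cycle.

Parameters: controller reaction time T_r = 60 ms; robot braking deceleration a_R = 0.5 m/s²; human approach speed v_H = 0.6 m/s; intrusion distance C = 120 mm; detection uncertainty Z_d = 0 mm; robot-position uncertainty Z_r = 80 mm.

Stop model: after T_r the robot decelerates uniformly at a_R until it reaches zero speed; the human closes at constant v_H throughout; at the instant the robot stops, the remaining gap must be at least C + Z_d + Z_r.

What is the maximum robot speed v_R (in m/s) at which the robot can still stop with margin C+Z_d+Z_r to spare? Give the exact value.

quadratic (1)·v² + (63/50)·v + (-73/250) = 0
  disc = (63/50)² − 4·(1)·(-73/250) = 6889/2500 ; √disc = 83/50
  v_R = (−(63/50) + 83/50) / (2·(1)) = 1/5 m/s
check:
stop time T_s = (1/5)/(1/2) = 0.4000 s
reaction-phase robot travel = 0.2000·0.0600 = 0.0120 m
robot covers 0.2000·0.4000 − ½·0.5000·0.4000² = 0.0400 m while stopping
person approaches 0.6000·(0.0600+0.4000) = 0.2760 m
residual clearance needed = 0.1200+0.0000+0.0800 = 0.2000 m
sum ≈ 0.0120+0.0400+0.2760+0.2000 ≈ 0.5280 m = S ✓

v_R_max = 1/5 m/s = 0.2000 m/s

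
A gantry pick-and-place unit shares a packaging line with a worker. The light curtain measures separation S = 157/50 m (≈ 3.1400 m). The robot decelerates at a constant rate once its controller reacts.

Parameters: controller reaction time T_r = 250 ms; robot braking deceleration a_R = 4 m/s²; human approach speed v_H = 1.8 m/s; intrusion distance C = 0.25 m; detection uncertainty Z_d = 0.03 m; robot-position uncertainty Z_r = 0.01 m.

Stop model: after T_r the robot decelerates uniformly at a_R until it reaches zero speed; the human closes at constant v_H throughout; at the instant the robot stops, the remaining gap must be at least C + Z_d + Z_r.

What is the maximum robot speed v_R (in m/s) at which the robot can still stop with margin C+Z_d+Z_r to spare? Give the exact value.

at the boundary: (1/8)·v² + (7/10)·v + (-12/5) = 0
  disc = (7/10)² − 4·(1/8)·(-12/5) = 169/100 ; √disc = 13/10
  v_R = (−(7/10) + 13/10) / (2·(1/8)) = 12/5 m/s
check:
stop time T_s = (12/5)/4 = 0.6000 s
robot covers v_R·T_r = 2.4000·0.2500 = 0.6000 m before braking
robot covers 2.4000·0.6000 − ½·4.0000·0.6000² = 0.7200 m while stopping
person approaches 1.8000·(0.2500+0.6000) = 1.5300 m
margins: 0.2500+0.0300+0.0100 = 0.2900 m
sum ≈ 0.6000+0.7200+1.5300+0.2900 ≈ 3.1400 m = S ✓

v_R_max = 12/5 m/s = 2.4000 m/s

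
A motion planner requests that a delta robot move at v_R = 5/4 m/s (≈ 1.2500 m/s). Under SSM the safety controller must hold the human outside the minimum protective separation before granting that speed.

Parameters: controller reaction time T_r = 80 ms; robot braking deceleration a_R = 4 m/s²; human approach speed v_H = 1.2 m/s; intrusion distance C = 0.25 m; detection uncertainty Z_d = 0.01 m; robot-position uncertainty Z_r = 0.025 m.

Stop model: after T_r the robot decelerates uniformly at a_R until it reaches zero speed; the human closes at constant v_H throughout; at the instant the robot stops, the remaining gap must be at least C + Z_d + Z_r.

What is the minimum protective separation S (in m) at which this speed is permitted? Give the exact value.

stop time T_s = (5/4)/4 = 0.3125 s
robot covers v_R·T_r = 1.2500·0.0800 = 0.1000 m before braking
braking distance = 1.2500²/(2·4.0000) = 0.1953 m
human closes 1.2000·0.3925 = 0.4710 m
margins: 0.2500+0.0100+0.0250 = 0.2850 m
S_min ≈ 0.1000+0.1953+0.4710+0.2850  ⇒  S_min = 16821/16000 m

S_min = 16821/16000 m = 1.0513 m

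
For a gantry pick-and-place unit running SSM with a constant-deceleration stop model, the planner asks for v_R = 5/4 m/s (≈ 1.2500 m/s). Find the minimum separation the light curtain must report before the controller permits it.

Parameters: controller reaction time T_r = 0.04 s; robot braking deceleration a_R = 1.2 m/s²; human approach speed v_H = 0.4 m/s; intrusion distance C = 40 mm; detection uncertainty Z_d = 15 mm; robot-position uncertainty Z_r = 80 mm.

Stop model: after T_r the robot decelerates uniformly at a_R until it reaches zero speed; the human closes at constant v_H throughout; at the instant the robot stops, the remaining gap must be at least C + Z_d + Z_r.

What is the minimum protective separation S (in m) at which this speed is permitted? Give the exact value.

S_min = 30449/24000 m = 1.2687 m

stop time T_s = (5/4)/(6/5) = 1.0417 s
robot covers v_R·T_r = 1.2500·0.0400 = 0.0500 m before braking
braking distance = 1.2500²/(2·1.2000) = 0.6510 m
human over T_r+T_s: 0.4000·(0.0400+1.0417) = 0.4327 m
residual clearance needed = 0.0400+0.0150+0.0800 = 0.1350 m
S_min ≈ 0.0500+0.6510+0.4327+0.1350  ⇒  S_min = 30449/24000 m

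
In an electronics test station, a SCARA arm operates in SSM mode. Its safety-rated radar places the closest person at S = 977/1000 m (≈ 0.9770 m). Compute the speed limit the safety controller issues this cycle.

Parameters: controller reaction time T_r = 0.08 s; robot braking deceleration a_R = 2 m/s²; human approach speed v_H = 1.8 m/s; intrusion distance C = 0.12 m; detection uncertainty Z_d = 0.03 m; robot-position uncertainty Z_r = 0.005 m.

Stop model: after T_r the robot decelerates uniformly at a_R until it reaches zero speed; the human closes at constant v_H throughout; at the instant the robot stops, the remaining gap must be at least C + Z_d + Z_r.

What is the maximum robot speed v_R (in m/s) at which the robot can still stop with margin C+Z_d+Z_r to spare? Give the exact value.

at the boundary: (1/4)·v² + (49/50)·v + (-339/500) = 0
  disc = (49/50)² − 4·(1/4)·(-339/500) = 1024/625 ; √disc = 32/25
  v_R = (−(49/50) + 32/25) / (2·(1/4)) = 3/5 m/s
check:
stop time T_s = (3/5)/2 = 0.3000 s
robot covers v_R·T_r = 0.6000·0.0800 = 0.0480 m before braking
braking distance = 0.6000²/(2·2.0000) = 0.0900 m
human closes 1.8000·0.3800 = 0.6840 m
C+Z_d+Z_r = 0.1200+0.0300+0.0050 = 0.1550 m
sum ≈ 0.0480+0.0900+0.6840+0.1550 ≈ 0.9770 m = S ✓

v_R_max = 3/5 m/s = 0.6000 m/s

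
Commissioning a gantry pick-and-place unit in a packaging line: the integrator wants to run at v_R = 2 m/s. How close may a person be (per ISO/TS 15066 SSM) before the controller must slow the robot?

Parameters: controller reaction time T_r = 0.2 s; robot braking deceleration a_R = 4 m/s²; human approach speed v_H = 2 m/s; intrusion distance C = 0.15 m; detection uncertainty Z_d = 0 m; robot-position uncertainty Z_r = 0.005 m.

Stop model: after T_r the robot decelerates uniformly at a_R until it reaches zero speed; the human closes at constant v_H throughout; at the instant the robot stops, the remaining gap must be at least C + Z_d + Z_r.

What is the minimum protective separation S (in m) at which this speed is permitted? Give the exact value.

S_min = 491/200 m = 2.4550 m

braking lasts T_s = 2/4 = 0.5000 s
reaction-phase robot travel = 2.0000·0.2000 = 0.4000 m
braking distance = 2.0000²/(2·4.0000) = 0.5000 m
person approaches 2.0000·(0.2000+0.5000) = 1.4000 m
residual clearance needed = 0.1500+0.0000+0.0050 = 0.1550 m
S_min ≈ 0.4000+0.5000+1.4000+0.1550  ⇒  S_min = 491/200 m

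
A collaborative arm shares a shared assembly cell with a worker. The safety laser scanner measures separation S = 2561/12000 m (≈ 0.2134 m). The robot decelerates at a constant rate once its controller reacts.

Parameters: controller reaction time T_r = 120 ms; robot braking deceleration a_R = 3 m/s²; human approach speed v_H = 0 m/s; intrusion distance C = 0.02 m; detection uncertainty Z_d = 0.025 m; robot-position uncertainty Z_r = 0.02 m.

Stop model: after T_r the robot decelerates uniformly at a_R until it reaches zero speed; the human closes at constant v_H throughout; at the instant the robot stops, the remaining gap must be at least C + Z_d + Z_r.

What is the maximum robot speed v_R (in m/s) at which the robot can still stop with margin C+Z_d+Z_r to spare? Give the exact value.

v_R_max = 13/20 m/s = 0.6500 m/s

at the boundary: (1/6)·v² + (3/25)·v + (-1781/12000) = 0
  disc = (3/25)² − 4·(1/6)·(-1781/12000) = 10201/90000 ; √disc = 101/300
  v_R = (−(3/25) + 101/300) / (2·(1/6)) = 13/20 m/s
check:
stop time T_s = (13/20)/3 = 0.2167 s
reaction-phase robot travel = 0.6500·0.1200 = 0.0780 m
robot under decel: 0.6500²/(2·3.0000) = 0.0704 m
human closes 0.0000·0.3367 = 0.0000 m
C+Z_d+Z_r = 0.0200+0.0250+0.0200 = 0.0650 m
sum ≈ 0.0780+0.0704+0.0000+0.0650 ≈ 0.2134 m = S ✓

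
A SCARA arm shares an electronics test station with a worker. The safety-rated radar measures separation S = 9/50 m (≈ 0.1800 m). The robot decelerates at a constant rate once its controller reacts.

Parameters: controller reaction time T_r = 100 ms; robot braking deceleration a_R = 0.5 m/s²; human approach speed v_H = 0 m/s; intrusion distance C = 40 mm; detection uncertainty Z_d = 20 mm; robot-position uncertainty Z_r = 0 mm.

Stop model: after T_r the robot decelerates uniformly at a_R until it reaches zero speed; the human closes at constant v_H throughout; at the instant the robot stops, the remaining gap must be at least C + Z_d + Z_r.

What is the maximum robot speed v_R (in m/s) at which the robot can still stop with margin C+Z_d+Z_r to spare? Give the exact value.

collect terms ⇒ (1)·v_R² + (1/10)·v_R + (-3/25) = 0
  disc = (1/10)² − 4·(1)·(-3/25) = 49/100 ; √disc = 7/10
  v_R = (−(1/10) + 7/10) / (2·(1)) = 3/10 m/s
check:
T_s = v_R/a_R = (3/10)/(1/2) = 0.6000 s
robot covers v_R·T_r = 0.3000·0.1000 = 0.0300 m before braking
robot covers 0.3000·0.6000 − ½·0.5000·0.6000² = 0.0900 m while stopping
human closes 0.0000·0.7000 = 0.0000 m
margins: 0.0400+0.0200+0.0000 = 0.0600 m
sum ≈ 0.0300+0.0900+0.0000+0.0600 ≈ 0.1800 m = S ✓

v_R_max = 3/10 m/s = 0.3000 m/s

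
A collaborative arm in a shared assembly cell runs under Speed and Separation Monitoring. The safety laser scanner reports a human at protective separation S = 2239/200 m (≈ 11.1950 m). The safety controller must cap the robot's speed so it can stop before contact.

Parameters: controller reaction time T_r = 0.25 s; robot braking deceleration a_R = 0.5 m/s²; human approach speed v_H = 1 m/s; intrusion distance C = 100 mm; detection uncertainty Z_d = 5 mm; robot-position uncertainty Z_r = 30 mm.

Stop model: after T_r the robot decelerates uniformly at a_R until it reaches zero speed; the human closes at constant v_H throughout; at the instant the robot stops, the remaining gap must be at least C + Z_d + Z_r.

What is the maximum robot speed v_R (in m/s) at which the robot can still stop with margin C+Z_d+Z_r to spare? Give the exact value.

v_R_max = 47/20 m/s = 2.3500 m/s

quadratic (1)·v² + (9/4)·v + (-1081/100) = 0
  disc = (9/4)² − 4·(1)·(-1081/100) = 19321/400 ; √disc = 139/20
  v_R = (−(9/4) + 139/20) / (2·(1)) = 47/20 m/s
check:
braking lasts T_s = (47/20)/(1/2) = 4.7000 s
reaction-phase robot travel = 2.3500·0.2500 = 0.5875 m
robot under decel: 2.3500²/(2·0.5000) = 5.5225 m
human closes 1.0000·4.9500 = 4.9500 m
margins: 0.1000+0.0050+0.0300 = 0.1350 m
sum ≈ 0.5875+5.5225+4.9500+0.1350 ≈ 11.1950 m = S ✓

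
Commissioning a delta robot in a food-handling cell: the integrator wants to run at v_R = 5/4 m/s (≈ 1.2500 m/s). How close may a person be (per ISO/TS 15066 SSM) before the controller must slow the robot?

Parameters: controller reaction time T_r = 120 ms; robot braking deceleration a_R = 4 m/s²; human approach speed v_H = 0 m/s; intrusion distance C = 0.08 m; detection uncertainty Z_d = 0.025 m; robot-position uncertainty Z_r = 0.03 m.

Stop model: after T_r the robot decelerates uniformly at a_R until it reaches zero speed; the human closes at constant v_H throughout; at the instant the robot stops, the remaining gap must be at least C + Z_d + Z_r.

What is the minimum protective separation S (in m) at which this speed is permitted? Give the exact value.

T_s = v_R/a_R = (5/4)/4 = 0.3125 s
reaction-phase robot travel = 1.2500·0.1200 = 0.1500 m
robot covers 1.2500·0.3125 − ½·4.0000·0.3125² = 0.1953 m while stopping
human closes 0.0000·0.4325 = 0.0000 m
margins: 0.0800+0.0250+0.0300 = 0.1350 m
S_min ≈ 0.1500+0.1953+0.0000+0.1350  ⇒  S_min = 1537/3200 m

S_min = 1537/3200 m = 0.4803 m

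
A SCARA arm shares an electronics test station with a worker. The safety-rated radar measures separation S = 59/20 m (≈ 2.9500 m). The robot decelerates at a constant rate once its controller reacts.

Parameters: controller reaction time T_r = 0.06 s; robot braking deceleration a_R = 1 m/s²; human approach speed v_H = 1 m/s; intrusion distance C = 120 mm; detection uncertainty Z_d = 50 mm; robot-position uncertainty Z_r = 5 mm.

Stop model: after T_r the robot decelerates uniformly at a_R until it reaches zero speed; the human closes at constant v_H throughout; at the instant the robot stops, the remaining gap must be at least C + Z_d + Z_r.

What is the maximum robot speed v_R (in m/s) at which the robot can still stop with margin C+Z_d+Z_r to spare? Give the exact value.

quadratic (1/2)·v² + (53/50)·v + (-543/200) = 0
  disc = (53/50)² − 4·(1/2)·(-543/200) = 4096/625 ; √disc = 64/25
  v_R = (−(53/50) + 64/25) / (2·(1/2)) = 3/2 m/s
check:
braking lasts T_s = (3/2)/1 = 1.5000 s
robot covers v_R·T_r = 1.5000·0.0600 = 0.0900 m before braking
braking distance = 1.5000²/(2·1.0000) = 1.1250 m
human closes 1.0000·1.5600 = 1.5600 m
residual clearance needed = 0.1200+0.0500+0.0050 = 0.1750 m
sum ≈ 0.0900+1.1250+1.5600+0.1750 ≈ 2.9500 m = S ✓

v_R_max = 3/2 m/s = 1.5000 m/s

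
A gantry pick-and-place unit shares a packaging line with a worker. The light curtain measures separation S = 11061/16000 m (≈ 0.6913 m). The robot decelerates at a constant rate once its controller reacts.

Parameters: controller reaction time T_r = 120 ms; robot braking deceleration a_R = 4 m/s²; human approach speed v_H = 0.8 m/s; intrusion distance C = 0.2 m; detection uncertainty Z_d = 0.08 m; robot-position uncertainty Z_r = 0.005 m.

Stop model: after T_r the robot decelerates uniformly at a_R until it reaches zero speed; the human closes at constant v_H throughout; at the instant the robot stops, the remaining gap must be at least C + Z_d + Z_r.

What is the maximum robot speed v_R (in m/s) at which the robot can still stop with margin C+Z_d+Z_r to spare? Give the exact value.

quadratic (1/8)·v² + (8/25)·v + (-993/3200) = 0
  disc = (8/25)² − 4·(1/8)·(-993/3200) = 41209/160000 ; √disc = 203/400
  v_R = (−(8/25) + 203/400) / (2·(1/8)) = 3/4 m/s
check:
stop time T_s = (3/4)/4 = 0.1875 s
robot in T_r: 0.7500·0.1200 = 0.0900 m
robot covers 0.7500·0.1875 − ½·4.0000·0.1875² = 0.0703 m while stopping
human over T_r+T_s: 0.8000·(0.1200+0.1875) = 0.2460 m
C+Z_d+Z_r = 0.2000+0.0800+0.0050 = 0.2850 m
sum ≈ 0.0900+0.0703+0.2460+0.2850 ≈ 0.6913 m = S ✓

v_R_max = 3/4 m/s = 0.7500 m/s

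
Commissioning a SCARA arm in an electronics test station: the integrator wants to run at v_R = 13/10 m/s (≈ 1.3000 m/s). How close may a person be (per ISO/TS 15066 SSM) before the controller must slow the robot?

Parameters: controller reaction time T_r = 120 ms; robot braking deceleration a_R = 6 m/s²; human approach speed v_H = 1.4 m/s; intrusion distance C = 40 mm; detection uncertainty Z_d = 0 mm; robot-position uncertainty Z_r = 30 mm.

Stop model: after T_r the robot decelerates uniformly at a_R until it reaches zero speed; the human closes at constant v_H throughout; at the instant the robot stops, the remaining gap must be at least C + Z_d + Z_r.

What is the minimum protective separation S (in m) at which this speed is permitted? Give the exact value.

T_s = v_R/a_R = (13/10)/6 = 0.2167 s
robot in T_r: 1.3000·0.1200 = 0.1560 m
robot under decel: 1.3000²/(2·6.0000) = 0.1408 m
person approaches 1.4000·(0.1200+0.2167) = 0.4713 m
margins: 0.0400+0.0000+0.0300 = 0.0700 m
S_min ≈ 0.1560+0.1408+0.4713+0.0700  ⇒  S_min = 5029/6000 m

S_min = 5029/6000 m = 0.8382 m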